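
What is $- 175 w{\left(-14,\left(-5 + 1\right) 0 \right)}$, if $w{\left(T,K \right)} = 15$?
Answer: $-2625$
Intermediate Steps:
$- 175 w{\left(-14,\left(-5 + 1\right) 0 \right)} = \left(-175\right) 15 = -2625$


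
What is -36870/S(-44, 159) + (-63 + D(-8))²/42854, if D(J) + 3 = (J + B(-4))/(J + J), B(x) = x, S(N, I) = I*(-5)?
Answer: 1688972525/36340192 ≈ 46.477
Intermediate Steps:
S(N, I) = -5*I
D(J) = -3 + (-4 + J)/(2*J) (D(J) = -3 + (J - 4)/(J + J) = -3 + (-4 + J)/((2*J)) = -3 + (-4 + J)*(1/(2*J)) = -3 + (-4 + J)/(2*J))
-36870/S(-44, 159) + (-63 + D(-8))²/42854 = -36870/((-5*159)) + (-63 + (-5/2 - 2/(-8)))²/42854 = -36870/(-795) + (-63 + (-5/2 - 2*(-⅛)))²*(1/42854) = -36870*(-1/795) + (-63 + (-5/2 + ¼))²*(1/42854) = 2458/53 + (-63 - 9/4)²*(1/42854) = 2458/53 + (-261/4)²*(1/42854) = 2458/53 + (68121/16)*(1/42854) = 2458/53 + 68121/685664 = 1688972525/36340192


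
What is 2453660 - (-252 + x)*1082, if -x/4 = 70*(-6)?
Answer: 908564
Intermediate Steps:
x = 1680 (x = -280*(-6) = -4*(-420) = 1680)
2453660 - (-252 + x)*1082 = 2453660 - (-252 + 1680)*1082 = 2453660 - 1428*1082 = 2453660 - 1*1545096 = 2453660 - 1545096 = 908564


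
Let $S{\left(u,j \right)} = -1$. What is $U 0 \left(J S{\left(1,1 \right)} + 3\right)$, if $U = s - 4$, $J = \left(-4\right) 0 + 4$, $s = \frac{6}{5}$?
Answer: $0$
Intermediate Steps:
$s = \frac{6}{5}$ ($s = 6 \cdot \frac{1}{5} = \frac{6}{5} \approx 1.2$)
$J = 4$ ($J = 0 + 4 = 4$)
$U = - \frac{14}{5}$ ($U = \frac{6}{5} - 4 = - \frac{14}{5} \approx -2.8$)
$U 0 \left(J S{\left(1,1 \right)} + 3\right) = \left(- \frac{14}{5}\right) 0 \left(4 \left(-1\right) + 3\right) = 0 \left(-4 + 3\right) = 0 \left(-1\right) = 0$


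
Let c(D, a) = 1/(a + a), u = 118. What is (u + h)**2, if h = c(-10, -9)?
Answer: 4507129/324 ≈ 13911.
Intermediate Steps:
c(D, a) = 1/(2*a)
h = -1/18 (h = (1/2)/(-9) = (1/2)*(-1/9) = -1/18 ≈ -0.055556)
(u + h)**2 = (118 - 1/18)**2 = (2123/18)**2 = 4507129/324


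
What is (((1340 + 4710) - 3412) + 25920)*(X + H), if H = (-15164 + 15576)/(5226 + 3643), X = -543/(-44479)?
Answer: 660866817970/394484251 ≈ 1675.3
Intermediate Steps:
X = 543/44479 (X = -543*(-1/44479) = 543/44479 ≈ 0.012208)
H = 412/8869 ≈ 0.046454
(((1340 + 4710) - 3412) + 25920)*(X + H) = (((1340 + 4710) - 3412) + 25920)*(543/44479 + 412/8869) = ((6050 - 3412) + 25920)*(23141215/394484251) = (2638 + 25920)*(23141215/394484251) = 28558*(23141215/394484251) = 660866817970/394484251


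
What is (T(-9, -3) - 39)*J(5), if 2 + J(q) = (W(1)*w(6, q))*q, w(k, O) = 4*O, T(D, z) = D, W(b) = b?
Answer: -4704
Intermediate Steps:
J(q) = -2 + 4*q² (J(q) = -2 + (1*(4*q))*q = -2 + (4*q)*q = -2 + 4*q²)
(T(-9, -3) - 39)*J(5) = (-9 - 39)*(-2 + 4*5²) = -48*(-2 + 4*25) = -48*(-2 + 100) = -48*98 = -4704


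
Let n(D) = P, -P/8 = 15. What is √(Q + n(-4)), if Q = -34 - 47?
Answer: I*√201 ≈ 14.177*I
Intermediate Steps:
P = -120 (P = -8*15 = -120)
n(D) = -120
Q = -81
√(Q + n(-4)) = √(-81 - 120) = √(-201) = I*√201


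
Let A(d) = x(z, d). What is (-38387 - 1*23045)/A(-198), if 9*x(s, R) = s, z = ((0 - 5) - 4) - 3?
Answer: 46074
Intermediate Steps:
z = -12 (z = (-5 - 4) - 3 = -9 - 3 = -12)
x(s, R) = s/9
A(d) = -4/3 (A(d) = (1/9)*(-12) = -4/3)
(-38387 - 1*23045)/A(-198) = (-38387 - 1*23045)/(-4/3) = (-38387 - 23045)*(-3/4) = -61432*(-3/4) = 46074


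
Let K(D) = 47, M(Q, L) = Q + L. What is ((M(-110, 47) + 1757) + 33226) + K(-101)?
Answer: 34967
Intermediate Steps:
M(Q, L) = L + Q
((M(-110, 47) + 1757) + 33226) + K(-101) = (((47 - 110) + 1757) + 33226) + 47 = ((-63 + 1757) + 33226) + 47 = (1694 + 33226) + 47 = 34920 + 47 = 34967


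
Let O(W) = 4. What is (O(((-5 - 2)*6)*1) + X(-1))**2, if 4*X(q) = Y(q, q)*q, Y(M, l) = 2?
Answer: 49/4 ≈ 12.250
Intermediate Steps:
X(q) = q/2 (X(q) = (2*q)/4 = q/2)
(O(((-5 - 2)*6)*1) + X(-1))**2 = (4 + (1/2)*(-1))**2 = (4 - 1/2)**2 = (7/2)**2 = 49/4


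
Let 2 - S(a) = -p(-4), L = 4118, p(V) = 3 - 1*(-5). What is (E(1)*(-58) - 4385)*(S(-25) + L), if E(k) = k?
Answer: -18340704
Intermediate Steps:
p(V) = 8 (p(V) = 3 + 5 = 8)
S(a) = 10 (S(a) = 2 - (-1)*8 = 2 - 1*(-8) = 2 + 8 = 10)
(E(1)*(-58) - 4385)*(S(-25) + L) = (1*(-58) - 4385)*(10 + 4118) = (-58 - 4385)*4128 = -4443*4128 = -18340704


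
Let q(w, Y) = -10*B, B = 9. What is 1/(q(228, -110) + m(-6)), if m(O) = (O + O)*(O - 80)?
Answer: 1/942 ≈ 0.0010616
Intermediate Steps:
m(O) = 2*O*(-80 + O) (m(O) = (2*O)*(-80 + O) = 2*O*(-80 + O))
q(w, Y) = -90 (q(w, Y) = -10*9 = -90)
1/(q(228, -110) + m(-6)) = 1/(-90 + 2*(-6)*(-80 - 6)) = 1/(-90 + 2*(-6)*(-86)) = 1/(-90 + 1032) = 1/942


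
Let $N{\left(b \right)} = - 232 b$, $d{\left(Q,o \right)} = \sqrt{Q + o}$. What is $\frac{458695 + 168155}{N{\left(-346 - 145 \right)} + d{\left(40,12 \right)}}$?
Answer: $\frac{5950478100}{1081328641} - \frac{104475 \sqrt{13}}{1081328641} \approx 5.5026$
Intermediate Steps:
$\frac{458695 + 168155}{N{\left(-346 - 145 \right)} + d{\left(40,12 \right)}} = \frac{458695 + 168155}{- 232 \left(-346 - 145\right) + \sqrt{40 + 12}} = \frac{626850}{\left(-232\right) \left(-491\right) + \sqrt{52}} = \frac{626850}{113912 + 2 \sqrt{13}}$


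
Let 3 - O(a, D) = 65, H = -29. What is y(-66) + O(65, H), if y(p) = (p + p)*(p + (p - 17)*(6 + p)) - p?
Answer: -648644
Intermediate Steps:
O(a, D) = -62 (O(a, D) = 3 - 1*65 = 3 - 65 = -62)
y(p) = -p + 2*p*(p + (-17 + p)*(6 + p)) (y(p) = (2*p)*(p + (-17 + p)*(6 + p)) - p = 2*p*(p + (-17 + p)*(6 + p)) - p = -p + 2*p*(p + (-17 + p)*(6 + p)))
y(-66) + O(65, H) = -66*(-205 - 20*(-66) + 2*(-66)**2) - 62 = -66*(-205 + 1320 + 2*4356) - 62 = -66*(-205 + 1320 + 8712) - 62 = -66*9827 - 62 = -648582 - 62 = -648644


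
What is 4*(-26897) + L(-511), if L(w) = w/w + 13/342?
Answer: -36794741/342 ≈ -1.0759e+5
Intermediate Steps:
L(w) = 355/342 (L(w) = 1 + 13*(1/342) = 1 + 13/342 = 355/342)
4*(-26897) + L(-511) = 4*(-26897) + 355/342 = -107588 + 355/342 = -36794741/342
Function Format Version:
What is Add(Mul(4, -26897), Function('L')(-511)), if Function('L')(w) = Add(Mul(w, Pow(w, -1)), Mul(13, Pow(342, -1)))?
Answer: Rational(-36794741, 342) ≈ -1.0759e+5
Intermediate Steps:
Function('L')(w) = Rational(355, 342) (Function('L')(w) = Add(1, Mul(13, Rational(1, 342))) = Add(1, Rational(13, 342)) = Rational(355, 342))
Add(Mul(4, -26897), Function('L')(-511)) = Add(Mul(4, -26897), Rational(355, 342)) = Add(-107588, Rational(355, 342)) = Rational(-36794741, 342)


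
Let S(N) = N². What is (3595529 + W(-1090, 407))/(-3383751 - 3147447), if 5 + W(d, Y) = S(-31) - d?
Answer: -3597575/6531198 ≈ -0.55083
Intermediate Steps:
W(d, Y) = 956 - d (W(d, Y) = -5 + ((-31)² - d) = -5 + (961 - d) = 956 - d)
(3595529 + W(-1090, 407))/(-3383751 - 3147447) = (3595529 + (956 - 1*(-1090)))/(-3383751 - 3147447) = (3595529 + (956 + 1090))/(-6531198) = (3595529 + 2046)*(-1/6531198) = 3597575*(-1/6531198) = -3597575/6531198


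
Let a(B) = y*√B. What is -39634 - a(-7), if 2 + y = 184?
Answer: -39634 - 182*I*√7 ≈ -39634.0 - 481.53*I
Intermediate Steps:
y = 182 (y = -2 + 184 = 182)
a(B) = 182*√B
-39634 - a(-7) = -39634 - 182*√(-7) = -39634 - 182*I*√7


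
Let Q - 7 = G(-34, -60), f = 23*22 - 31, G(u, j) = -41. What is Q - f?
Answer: -509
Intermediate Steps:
f = 475 (f = 506 - 31 = 475)
Q = -34 (Q = 7 - 41 = -34)
Q - f = -34 - 1*475 = -34 - 475 = -509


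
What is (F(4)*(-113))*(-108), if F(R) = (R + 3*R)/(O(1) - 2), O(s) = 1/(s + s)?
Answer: -130176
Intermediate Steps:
O(s) = 1/(2*s)
F(R) = -8*R/3 (F(R) = (R + 3*R)/((½)/1 - 2) = (4*R)/((½)*1 - 2) = (4*R)/(½ - 2) = (4*R)/(-3/2) = (4*R)*(-⅔) = -8*R/3)
(F(4)*(-113))*(-108) = (-8/3*4*(-113))*(-108) = -32/3*(-113)*(-108) = (3616/3)*(-108) = -130176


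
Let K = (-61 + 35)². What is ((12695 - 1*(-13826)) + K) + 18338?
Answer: 45535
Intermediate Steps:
K = 676 (K = (-26)² = 676)
((12695 - 1*(-13826)) + K) + 18338 = ((12695 - 1*(-13826)) + 676) + 18338 = ((12695 + 13826) + 676) + 18338 = (26521 + 676) + 18338 = 27197 + 18338 = 45535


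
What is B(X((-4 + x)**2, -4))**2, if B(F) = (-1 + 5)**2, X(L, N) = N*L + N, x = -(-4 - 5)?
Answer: 256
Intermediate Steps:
x = 9 (x = -1*(-9) = 9)
X(L, N) = N + L*N (X(L, N) = L*N + N = N + L*N)
B(F) = 16 (B(F) = 4**2 = 16)
B(X((-4 + x)**2, -4))**2 = 16**2 = 256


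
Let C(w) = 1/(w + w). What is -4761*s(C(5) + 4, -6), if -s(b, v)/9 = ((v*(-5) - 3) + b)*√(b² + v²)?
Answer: 13326039*√5281/100 ≈ 9.6841e+6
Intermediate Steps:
C(w) = 1/(2*w)
s(b, v) = -9*√(b² + v²)*(-3 + b - 5*v) (s(b, v) = -9*((v*(-5) - 3) + b)*√(b² + v²) = -9*((-5*v - 3) + b)*√(b² + v²) = -9*((-3 - 5*v) + b)*√(b² + v²) = -9*(-3 + b - 5*v)*√(b² + v²) = -9*√(b² + v²)*(-3 + b - 5*v))
-4761*s(C(5) + 4, -6) = -42849*√(((½)/5 + 4)² + (-6)²)*(3 - ((½)/5 + 4) + 5*(-6)) = -42849*√(((½)*(⅕) + 4)² + 36)*(3 - ((½)*(⅕) + 4) - 30) = -42849*√((⅒ + 4)² + 36)*(3 - (⅒ + 4) - 30) = -42849*√((41/10)² + 36)*(3 - 1*41/10 - 30) = -42849*√(1681/100 + 36)*(3 - 41/10 - 30) = -42849*√(5281/100)*(-311)/10 = -42849*√5281/10*(-311)/10 = -(-13326039)*√5281/100 = 13326039*√5281/100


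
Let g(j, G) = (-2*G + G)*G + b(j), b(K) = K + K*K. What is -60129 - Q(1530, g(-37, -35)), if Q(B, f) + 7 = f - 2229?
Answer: -58000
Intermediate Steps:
b(K) = K + K²
g(j, G) = -G² + j*(1 + j) (g(j, G) = (-2*G + G)*G + j*(1 + j) = (-G)*G + j*(1 + j) = -G² + j*(1 + j))
Q(B, f) = -2236 + f (Q(B, f) = -7 + (f - 2229) = -7 + (-2229 + f) = -2236 + f)
-60129 - Q(1530, g(-37, -35)) = -60129 - (-2236 + (-1*(-35)² - 37*(1 - 37))) = -60129 - (-2236 + (-1*1225 - 37*(-36))) = -60129 - (-2236 + (-1225 + 1332)) = -60129 - (-2236 + 107) = -60129 - 1*(-2129) = -60129 + 2129 = -58000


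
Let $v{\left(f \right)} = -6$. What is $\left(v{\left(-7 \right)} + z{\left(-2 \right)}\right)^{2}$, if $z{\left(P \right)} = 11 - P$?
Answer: $49$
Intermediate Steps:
$\left(v{\left(-7 \right)} + z{\left(-2 \right)}\right)^{2} = \left(-6 + \left(11 - -2\right)\right)^{2} = \left(-6 + \left(11 + 2\right)\right)^{2} = \left(-6 + 13\right)^{2} = 7^{2} = 49$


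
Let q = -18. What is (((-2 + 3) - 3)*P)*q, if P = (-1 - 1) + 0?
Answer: -72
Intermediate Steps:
P = -2 (P = -2 + 0 = -2)
(((-2 + 3) - 3)*P)*q = (((-2 + 3) - 3)*(-2))*(-18) = ((1 - 3)*(-2))*(-18) = -2*(-2)*(-18) = 4*(-18) = -72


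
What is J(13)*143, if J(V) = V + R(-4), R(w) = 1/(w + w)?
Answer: 14729/8 ≈ 1841.1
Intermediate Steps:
R(w) = 1/(2*w)
J(V) = -1/8 + V (J(V) = V + (1/2)/(-4) = V + (1/2)*(-1/4) = V - 1/8 = -1/8 + V)
J(13)*143 = (-1/8 + 13)*143 = (103/8)*143 = 14729/8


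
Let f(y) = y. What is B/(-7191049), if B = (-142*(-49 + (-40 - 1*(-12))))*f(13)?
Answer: -142142/7191049 ≈ -0.019767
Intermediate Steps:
B = 142142 (B = -142*(-49 + (-40 - 1*(-12)))*13 = -142*(-49 + (-40 + 12))*13 = -142*(-49 - 28)*13 = -142*(-77)*13 = 10934*13 = 142142)
B/(-7191049) = 142142/(-7191049) = 142142*(-1/7191049) = -142142/7191049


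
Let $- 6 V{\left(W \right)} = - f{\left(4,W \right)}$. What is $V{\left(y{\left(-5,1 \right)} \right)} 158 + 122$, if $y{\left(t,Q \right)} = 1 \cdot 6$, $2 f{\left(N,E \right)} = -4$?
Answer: $\frac{208}{3} \approx 69.333$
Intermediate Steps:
$f{\left(N,E \right)} = -2$ ($f{\left(N,E \right)} = \frac{1}{2} \left(-4\right) = -2$)
$y{\left(t,Q \right)} = 6$
$V{\left(W \right)} = - \frac{1}{3}$ ($V{\left(W \right)} = - \frac{\left(-1\right) \left(-2\right)}{6} = \left(- \frac{1}{6}\right) 2 = - \frac{1}{3}$)
$V{\left(y{\left(-5,1 \right)} \right)} 158 + 122 = \left(- \frac{1}{3}\right) 158 + 122 = - \frac{158}{3} + 122 = \frac{208}{3}$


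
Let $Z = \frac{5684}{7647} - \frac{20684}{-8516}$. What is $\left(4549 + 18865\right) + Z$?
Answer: $\frac{381242404555}{16280463} \approx 23417.0$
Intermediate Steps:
$Z = \frac{51643873}{16280463}$ ($Z = 5684 \cdot \frac{1}{7647} - - \frac{5171}{2129} = \frac{5684}{7647} + \frac{5171}{2129} = \frac{51643873}{16280463} \approx 3.1721$)
$\left(4549 + 18865\right) + Z = \left(4549 + 18865\right) + \frac{51643873}{16280463} = 23414 + \frac{51643873}{16280463} = \frac{381242404555}{16280463}$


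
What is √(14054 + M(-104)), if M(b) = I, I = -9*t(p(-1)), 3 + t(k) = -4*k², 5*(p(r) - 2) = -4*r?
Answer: √359081/5 ≈ 119.85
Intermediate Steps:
p(r) = 2 - 4*r/5 (p(r) = 2 + (-4*r)/5 = 2 - 4*r/5)
t(k) = -3 - 4*k²
I = 7731/25 (I = -9*(-3 - 4*(2 - ⅘*(-1))²) = -9*(-3 - 4*(2 + ⅘)²) = -9*(-3 - 4*(14/5)²) = -9*(-3 - 4*196/25) = -9*(-3 - 784/25) = -9*(-859/25) = 7731/25 ≈ 309.24)
M(b) = 7731/25
√(14054 + M(-104)) = √(14054 + 7731/25) = √(359081/25) = √359081/5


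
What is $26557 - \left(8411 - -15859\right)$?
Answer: $2287$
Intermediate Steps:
$26557 - \left(8411 - -15859\right) = 26557 - \left(8411 + 15859\right) = 26557 - 24270 = 2287$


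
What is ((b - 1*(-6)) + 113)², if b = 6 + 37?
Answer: 26244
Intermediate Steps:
b = 43
((b - 1*(-6)) + 113)² = ((43 - 1*(-6)) + 113)² = ((43 + 6) + 113)² = (49 + 113)² = 162² = 26244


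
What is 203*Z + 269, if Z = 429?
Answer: 87356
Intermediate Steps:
203*Z + 269 = 203*429 + 269 = 87087 + 269 = 87356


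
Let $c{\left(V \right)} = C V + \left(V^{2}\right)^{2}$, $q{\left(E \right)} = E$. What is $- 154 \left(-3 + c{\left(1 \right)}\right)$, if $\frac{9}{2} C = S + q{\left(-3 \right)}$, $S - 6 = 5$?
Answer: $\frac{308}{9} \approx 34.222$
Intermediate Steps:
$S = 11$ ($S = 6 + 5 = 11$)
$C = \frac{16}{9}$ ($C = \frac{2 \left(11 - 3\right)}{9} = \frac{2}{9} \cdot 8 = \frac{16}{9} \approx 1.7778$)
$c{\left(V \right)} = V^{4} + \frac{16 V}{9}$ ($c{\left(V \right)} = \frac{16 V}{9} + \left(V^{2}\right)^{2} = \frac{16 V}{9} + V^{4} = V^{4} + \frac{16 V}{9}$)
$- 154 \left(-3 + c{\left(1 \right)}\right) = - 154 \left(-3 + 1 \left(\frac{16}{9} + 1^{3}\right)\right) = - 154 \left(-3 + 1 \left(\frac{16}{9} + 1\right)\right) = - 154 \left(-3 + 1 \cdot \frac{25}{9}\right) = - 154 \left(-3 + \frac{25}{9}\right) = \left(-154\right) \left(- \frac{2}{9}\right) = \frac{308}{9}$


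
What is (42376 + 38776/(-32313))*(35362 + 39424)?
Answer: 102401247420832/32313 ≈ 3.1690e+9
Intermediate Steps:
(42376 + 38776/(-32313))*(35362 + 39424) = (42376 + 38776*(-1/32313))*74786 = (42376 - 38776/32313)*74786 = (1369256912/32313)*74786 = 102401247420832/32313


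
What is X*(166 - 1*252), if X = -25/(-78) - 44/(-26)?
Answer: -6751/39 ≈ -173.10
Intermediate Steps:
X = 157/78 (X = -25*(-1/78) - 44*(-1/26) = 25/78 + 22/13 = 157/78 ≈ 2.0128)
X*(166 - 1*252) = 157*(166 - 1*252)/78 = 157*(166 - 252)/78 = (157/78)*(-86) = -6751/39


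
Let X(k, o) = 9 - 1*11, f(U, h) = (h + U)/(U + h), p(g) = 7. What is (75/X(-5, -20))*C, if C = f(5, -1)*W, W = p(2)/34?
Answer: -525/68 ≈ -7.7206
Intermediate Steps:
f(U, h) = 1 (f(U, h) = (U + h)/(U + h) = 1)
W = 7/34 ≈ 0.20588
X(k, o) = -2 (X(k, o) = 9 - 11 = -2)
C = 7/34 (C = 1*(7/34) = 7/34 ≈ 0.20588)
(75/X(-5, -20))*C = (75/(-2))*(7/34) = (75*(-½))*(7/34) = -75/2*7/34 = -525/68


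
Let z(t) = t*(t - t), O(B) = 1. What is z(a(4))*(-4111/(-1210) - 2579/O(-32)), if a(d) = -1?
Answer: 0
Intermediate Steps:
z(t) = 0 (z(t) = t*0 = 0)
z(a(4))*(-4111/(-1210) - 2579/O(-32)) = 0*(-4111/(-1210) - 2579/1) = 0*(-4111*(-1/1210) - 2579*1) = 0*(4111/1210 - 2579) = 0*(-3116479/1210) = 0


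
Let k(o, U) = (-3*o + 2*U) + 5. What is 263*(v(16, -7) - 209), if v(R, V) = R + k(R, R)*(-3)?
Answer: -42080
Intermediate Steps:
k(o, U) = 5 - 3*o + 2*U
v(R, V) = -15 + 4*R (v(R, V) = R + (5 - 3*R + 2*R)*(-3) = R + (5 - R)*(-3) = R + (-15 + 3*R) = -15 + 4*R)
263*(v(16, -7) - 209) = 263*((-15 + 4*16) - 209) = 263*((-15 + 64) - 209) = 263*(49 - 209) = 263*(-160) = -42080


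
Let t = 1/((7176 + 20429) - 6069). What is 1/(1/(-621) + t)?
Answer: -13373856/20915 ≈ -639.44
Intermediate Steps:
t = 1/21536 (t = 1/(27605 - 6069) = 1/21536 ≈ 4.6434e-5)
1/(1/(-621) + t) = 1/(1/(-621) + 1/21536) = 1/(-1/621 + 1/21536) = 1/(-20915/13373856) = -13373856/20915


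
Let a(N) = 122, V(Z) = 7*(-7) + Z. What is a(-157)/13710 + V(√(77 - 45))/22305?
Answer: 68314/10193385 + 4*√2/22305 ≈ 0.0069554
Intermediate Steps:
V(Z) = -49 + Z
a(-157)/13710 + V(√(77 - 45))/22305 = 122/13710 + (-49 + √(77 - 45))/22305 = 122*(1/13710) + (-49 + √32)*(1/22305) = 61/6855 + (-49 + 4*√2)*(1/22305) = 61/6855 + (-49/22305 + 4*√2/22305) = 68314/10193385 + 4*√2/22305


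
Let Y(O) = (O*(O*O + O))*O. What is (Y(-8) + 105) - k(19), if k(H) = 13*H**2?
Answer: -1004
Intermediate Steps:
Y(O) = O**2*(O + O**2) (Y(O) = (O*(O**2 + O))*O = (O*(O + O**2))*O = O**2*(O + O**2))
(Y(-8) + 105) - k(19) = ((-8)**3*(1 - 8) + 105) - 13*19**2 = (-512*(-7) + 105) - 13*361 = (3584 + 105) - 1*4693 = 3689 - 4693 = -1004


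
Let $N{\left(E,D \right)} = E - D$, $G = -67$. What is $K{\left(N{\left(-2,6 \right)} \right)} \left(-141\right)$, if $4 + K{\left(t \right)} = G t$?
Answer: $-75012$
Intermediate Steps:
$K{\left(t \right)} = -4 - 67 t$
$K{\left(N{\left(-2,6 \right)} \right)} \left(-141\right) = \left(-4 - 67 \left(-2 - 6\right)\right) \left(-141\right) = \left(-4 - -536\right) \left(-141\right) = \left(-4 + 536\right) \left(-141\right) = 532 \left(-141\right) = -75012$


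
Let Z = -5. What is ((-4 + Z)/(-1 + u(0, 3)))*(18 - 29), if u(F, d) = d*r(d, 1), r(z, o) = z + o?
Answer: 9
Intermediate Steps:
r(z, o) = o + z
u(F, d) = d*(1 + d)
((-4 + Z)/(-1 + u(0, 3)))*(18 - 29) = ((-4 - 5)/(-1 + 3*(1 + 3)))*(18 - 29) = -9/(-1 + 3*4)*(-11) = -9/(-1 + 12)*(-11) = -9/11*(-11) = 9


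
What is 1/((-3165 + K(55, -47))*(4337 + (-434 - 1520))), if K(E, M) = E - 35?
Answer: -1/7494535 ≈ -1.3343e-7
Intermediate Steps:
K(E, M) = -35 + E
1/((-3165 + K(55, -47))*(4337 + (-434 - 1520))) = 1/((-3165 + (-35 + 55))*(4337 + (-434 - 1520))) = 1/((-3165 + 20)*(4337 - 1954)) = 1/(-3145*2383) = 1/(-7494535) = -1/7494535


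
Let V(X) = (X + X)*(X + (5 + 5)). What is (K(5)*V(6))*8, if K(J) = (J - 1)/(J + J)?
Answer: 3072/5 ≈ 614.40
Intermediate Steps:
V(X) = 2*X*(10 + X) (V(X) = (2*X)*(X + 10) = (2*X)*(10 + X) = 2*X*(10 + X))
K(J) = (-1 + J)/(2*J) (K(J) = (-1 + J)/((2*J)) = (-1 + J)*(1/(2*J)) = (-1 + J)/(2*J))
(K(5)*V(6))*8 = (((1/2)*(-1 + 5)/5)*(2*6*(10 + 6)))*8 = (((1/2)*(1/5)*4)*(2*6*16))*8 = ((2/5)*192)*8 = (384/5)*8 = 3072/5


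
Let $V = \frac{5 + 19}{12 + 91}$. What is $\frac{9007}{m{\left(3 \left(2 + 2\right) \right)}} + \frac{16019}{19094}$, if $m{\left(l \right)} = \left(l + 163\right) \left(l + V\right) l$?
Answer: $\frac{30050089387}{25261362000} \approx 1.1896$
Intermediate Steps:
$V = \frac{24}{103} \approx 0.23301$
$m{\left(l \right)} = l \left(163 + l\right) \left(\frac{24}{103} + l\right)$ ($m{\left(l \right)} = \left(l + 163\right) \left(l + \frac{24}{103}\right) l = \left(163 + l\right) \left(\frac{24}{103} + l\right) l = l \left(163 + l\right) \left(\frac{24}{103} + l\right)$)
$\frac{9007}{m{\left(3 \left(2 + 2\right) \right)}} + \frac{16019}{19094} = \frac{9007}{\frac{1}{103} \cdot 3 \left(2 + 2\right) \left(3912 + 103 \left(3 \left(2 + 2\right)\right)^{2} + 16813 \cdot 3 \left(2 + 2\right)\right)} + \frac{16019}{19094} = \frac{9007}{\frac{1}{103} \cdot 3 \cdot 4 \left(3912 + 103 \left(3 \cdot 4\right)^{2} + 16813 \cdot 3 \cdot 4\right)} + 16019 \cdot \frac{1}{19094} = \frac{9007}{\frac{1}{103} \cdot 12 \left(3912 + 103 \cdot 12^{2} + 16813 \cdot 12\right)} + \frac{16019}{19094} = \frac{9007}{\frac{1}{103} \cdot 12 \left(3912 + 103 \cdot 144 + 201756\right)} + \frac{16019}{19094} = \frac{9007}{\frac{1}{103} \cdot 12 \left(3912 + 14832 + 201756\right)} + \frac{16019}{19094} = \frac{9007}{\frac{1}{103} \cdot 12 \cdot 220500} + \frac{16019}{19094} = \frac{9007}{\frac{2646000}{103}} + \frac{16019}{19094} = 9007 \cdot \frac{103}{2646000} + \frac{16019}{19094} = \frac{927721}{2646000} + \frac{16019}{19094} = \frac{30050089387}{25261362000}$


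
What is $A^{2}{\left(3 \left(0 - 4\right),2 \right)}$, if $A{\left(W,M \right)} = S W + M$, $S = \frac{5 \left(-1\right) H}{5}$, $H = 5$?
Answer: $3844$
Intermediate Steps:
$S = -5$ ($S = \frac{5 \left(-1\right) 5}{5} = \left(-5\right) 5 \cdot \frac{1}{5} = \left(-25\right) \frac{1}{5} = -5$)
$A{\left(W,M \right)} = M - 5 W$ ($A{\left(W,M \right)} = - 5 W + M = M - 5 W$)
$A^{2}{\left(3 \left(0 - 4\right),2 \right)} = \left(2 - 5 \cdot 3 \left(0 - 4\right)\right)^{2} = \left(2 - 5 \cdot 3 \left(-4\right)\right)^{2} = \left(2 - -60\right)^{2} = \left(2 + 60\right)^{2} = 62^{2} = 3844$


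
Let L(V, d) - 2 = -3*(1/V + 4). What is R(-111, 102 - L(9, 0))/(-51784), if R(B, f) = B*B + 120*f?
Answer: -25801/51784 ≈ -0.49824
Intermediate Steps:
L(V, d) = -10 - 3/V (L(V, d) = 2 - 3*(1/V + 4) = 2 - 3*(4 + 1/V) = 2 + (-12 - 3/V) = -10 - 3/V)
R(B, f) = B**2 + 120*f
R(-111, 102 - L(9, 0))/(-51784) = ((-111)**2 + 120*(102 - (-10 - 3/9)))/(-51784) = (12321 + 120*(102 - (-10 - 3*1/9)))*(-1/51784) = (12321 + 120*(102 - (-10 - 1/3)))*(-1/51784) = (12321 + 120*(102 - 1*(-31/3)))*(-1/51784) = (12321 + 120*(102 + 31/3))*(-1/51784) = (12321 + 120*(337/3))*(-1/51784) = (12321 + 13480)*(-1/51784) = 25801*(-1/51784) = -25801/51784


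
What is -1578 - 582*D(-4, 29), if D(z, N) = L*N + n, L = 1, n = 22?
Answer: -31260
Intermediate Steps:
D(z, N) = 22 + N (D(z, N) = 1*N + 22 = N + 22 = 22 + N)
-1578 - 582*D(-4, 29) = -1578 - 582*(22 + 29) = -1578 - 582*51 = -1578 - 29682 = -31260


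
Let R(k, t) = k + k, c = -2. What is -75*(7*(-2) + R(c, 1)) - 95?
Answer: 1255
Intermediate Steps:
R(k, t) = 2*k
-75*(7*(-2) + R(c, 1)) - 95 = -75*(7*(-2) + 2*(-2)) - 95 = -75*(-14 - 4) - 95 = -75*(-18) - 95 = 1350 - 95 = 1255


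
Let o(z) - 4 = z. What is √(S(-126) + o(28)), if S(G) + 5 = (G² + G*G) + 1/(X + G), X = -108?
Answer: √193343410/78 ≈ 178.27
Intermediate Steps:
o(z) = 4 + z
S(G) = -5 + 1/(-108 + G) + 2*G² (S(G) = -5 + ((G² + G*G) + 1/(-108 + G)) = -5 + ((G² + G²) + 1/(-108 + G)) = -5 + (2*G² + 1/(-108 + G)) = -5 + (1/(-108 + G) + 2*G²) = -5 + 1/(-108 + G) + 2*G²)
√(S(-126) + o(28)) = √((541 - 216*(-126)² - 5*(-126) + 2*(-126)³)/(-108 - 126) + (4 + 28)) = √((541 - 216*15876 + 630 + 2*(-2000376))/(-234) + 32) = √(-(541 - 3429216 + 630 - 4000752)/234 + 32) = √(-1/234*(-7428797) + 32) = √(7428797/234 + 32) = √(7436285/234) = √193343410/78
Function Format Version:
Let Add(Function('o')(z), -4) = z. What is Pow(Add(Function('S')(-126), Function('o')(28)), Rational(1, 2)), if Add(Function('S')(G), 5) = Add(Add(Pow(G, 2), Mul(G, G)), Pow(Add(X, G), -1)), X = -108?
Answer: Mul(Rational(1, 78), Pow(193343410, Rational(1, 2))) ≈ 178.27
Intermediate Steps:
Function('o')(z) = Add(4, z)
Function('S')(G) = Add(-5, Pow(Add(-108, G), -1), Mul(2, Pow(G, 2))) (Function('S')(G) = Add(-5, Add(Add(Pow(G, 2), Mul(G, G)), Pow(Add(-108, G), -1))) = Add(-5, Add(Add(Pow(G, 2), Pow(G, 2)), Pow(Add(-108, G), -1))) = Add(-5, Add(Mul(2, Pow(G, 2)), Pow(Add(-108, G), -1))) = Add(-5, Add(Pow(Add(-108, G), -1), Mul(2, Pow(G, 2)))) = Add(-5, Pow(Add(-108, G), -1), Mul(2, Pow(G, 2))))
Pow(Add(Function('S')(-126), Function('o')(28)), Rational(1, 2)) = Pow(Add(Mul(Pow(Add(-108, -126), -1), Add(541, Mul(-216, Pow(-126, 2)), Mul(-5, -126), Mul(2, Pow(-126, 3)))), Add(4, 28)), Rational(1, 2)) = Pow(Add(Mul(Pow(-234, -1), Add(541, Mul(-216, 15876), 630, Mul(2, -2000376))), 32), Rational(1, 2)) = Pow(Add(Mul(Rational(-1, 234), Add(541, -3429216, 630, -4000752)), 32), Rational(1, 2)) = Pow(Add(Mul(Rational(-1, 234), -7428797), 32), Rational(1, 2)) = Pow(Add(Rational(7428797, 234), 32), Rational(1, 2)) = Pow(Rational(7436285, 234), Rational(1, 2)) = Mul(Rational(1, 78), Pow(193343410, Rational(1, 2)))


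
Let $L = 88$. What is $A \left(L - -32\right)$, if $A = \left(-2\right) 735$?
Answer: $-176400$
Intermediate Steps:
$A = -1470$
$A \left(L - -32\right) = - 1470 \left(88 - -32\right) = - 1470 \left(88 + 32\right) = \left(-1470\right) 120 = -176400$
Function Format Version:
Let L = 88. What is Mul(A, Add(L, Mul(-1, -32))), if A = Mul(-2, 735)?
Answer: -176400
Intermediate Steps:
A = -1470
Mul(A, Add(L, Mul(-1, -32))) = Mul(-1470, Add(88, Mul(-1, -32))) = Mul(-1470, Add(88, 32)) = Mul(-1470, 120) = -176400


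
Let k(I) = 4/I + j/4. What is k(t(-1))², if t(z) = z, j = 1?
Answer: 225/16 ≈ 14.063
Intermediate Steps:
k(I) = ¼ + 4/I (k(I) = 4/I + 1/4 = 4/I + 1*(¼) = 4/I + ¼ = ¼ + 4/I)
k(t(-1))² = ((¼)*(16 - 1)/(-1))² = ((¼)*(-1)*15)² = (-15/4)² = 225/16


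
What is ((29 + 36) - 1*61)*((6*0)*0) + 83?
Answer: 83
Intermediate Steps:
((29 + 36) - 1*61)*((6*0)*0) + 83 = (65 - 61)*(0*0) + 83 = 4*0 + 83 = 0 + 83 = 83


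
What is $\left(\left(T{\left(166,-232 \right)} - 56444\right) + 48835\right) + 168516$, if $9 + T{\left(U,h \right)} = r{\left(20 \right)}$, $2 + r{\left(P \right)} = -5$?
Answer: $160891$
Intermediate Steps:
$r{\left(P \right)} = -7$ ($r{\left(P \right)} = -2 - 5 = -7$)
$T{\left(U,h \right)} = -16$ ($T{\left(U,h \right)} = -9 - 7 = -16$)
$\left(\left(T{\left(166,-232 \right)} - 56444\right) + 48835\right) + 168516 = \left(\left(-16 - 56444\right) + 48835\right) + 168516 = \left(-56460 + 48835\right) + 168516 = -7625 + 168516 = 160891$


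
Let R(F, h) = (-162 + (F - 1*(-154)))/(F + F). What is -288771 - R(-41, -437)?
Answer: -23679271/82 ≈ -2.8877e+5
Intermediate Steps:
R(F, h) = (-8 + F)/(2*F) (R(F, h) = (-162 + (F + 154))/((2*F)) = (-162 + (154 + F))*(1/(2*F)) = (-8 + F)*(1/(2*F)) = (-8 + F)/(2*F))
-288771 - R(-41, -437) = -288771 - (-8 - 41)/(2*(-41)) = -288771 - (-1)*(-49)/(2*41) = -288771 - 1*49/82 = -288771 - 49/82 = -23679271/82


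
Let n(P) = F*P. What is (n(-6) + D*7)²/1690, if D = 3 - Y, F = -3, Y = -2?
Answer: 2809/1690 ≈ 1.6621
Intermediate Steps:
D = 5 (D = 3 - 1*(-2) = 3 + 2 = 5)
n(P) = -3*P
(n(-6) + D*7)²/1690 = (-3*(-6) + 5*7)²/1690 = (18 + 35)²*(1/1690) = 53²*(1/1690) = 2809*(1/1690) = 2809/1690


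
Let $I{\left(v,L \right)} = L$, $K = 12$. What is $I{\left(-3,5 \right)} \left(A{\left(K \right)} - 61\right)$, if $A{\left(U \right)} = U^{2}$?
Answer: $415$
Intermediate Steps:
$I{\left(-3,5 \right)} \left(A{\left(K \right)} - 61\right) = 5 \left(12^{2} - 61\right) = 5 \left(144 - 61\right) = 5 \cdot 83 = 415$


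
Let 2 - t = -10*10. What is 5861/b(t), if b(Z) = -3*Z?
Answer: -5861/306 ≈ -19.154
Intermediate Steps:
t = 102 (t = 2 - (-10)*10 = 2 - 1*(-100) = 2 + 100 = 102)
5861/b(t) = 5861/((-3*102)) = 5861/(-306) = 5861*(-1/306) = -5861/306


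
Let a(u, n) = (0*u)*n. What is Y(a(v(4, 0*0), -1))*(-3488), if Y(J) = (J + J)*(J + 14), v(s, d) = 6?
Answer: 0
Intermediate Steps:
a(u, n) = 0 (a(u, n) = 0*n = 0)
Y(J) = 2*J*(14 + J) (Y(J) = (2*J)*(14 + J) = 2*J*(14 + J))
Y(a(v(4, 0*0), -1))*(-3488) = (2*0*(14 + 0))*(-3488) = (2*0*14)*(-3488) = 0*(-3488) = 0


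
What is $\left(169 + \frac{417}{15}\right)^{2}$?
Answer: $\frac{968256}{25} \approx 38730.0$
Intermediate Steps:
$\left(169 + \frac{417}{15}\right)^{2} = \left(169 + 417 \cdot \frac{1}{15}\right)^{2} = \left(169 + \frac{139}{5}\right)^{2} = \left(\frac{984}{5}\right)^{2} = \frac{968256}{25}$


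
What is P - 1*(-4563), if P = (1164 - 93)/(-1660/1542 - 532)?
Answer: 1874576385/411002 ≈ 4561.0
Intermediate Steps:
P = -825741/411002 (P = 1071/(-1660*1/1542 - 532) = 1071/(-830/771 - 532) = 1071/(-411002/771) = 1071*(-771/411002) = -825741/411002 ≈ -2.0091)
P - 1*(-4563) = -825741/411002 - 1*(-4563) = -825741/411002 + 4563 = 1874576385/411002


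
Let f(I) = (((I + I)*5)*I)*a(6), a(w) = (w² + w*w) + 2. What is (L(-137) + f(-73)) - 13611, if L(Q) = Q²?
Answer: 3948618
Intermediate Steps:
a(w) = 2 + 2*w² (a(w) = (w² + w²) + 2 = 2*w² + 2 = 2 + 2*w²)
f(I) = 740*I² (f(I) = (((I + I)*5)*I)*(2 + 2*6²) = (((2*I)*5)*I)*(2 + 2*36) = ((10*I)*I)*(2 + 72) = (10*I²)*74 = 740*I²)
(L(-137) + f(-73)) - 13611 = ((-137)² + 740*(-73)²) - 13611 = (18769 + 740*5329) - 13611 = (18769 + 3943460) - 13611 = 3962229 - 13611 = 3948618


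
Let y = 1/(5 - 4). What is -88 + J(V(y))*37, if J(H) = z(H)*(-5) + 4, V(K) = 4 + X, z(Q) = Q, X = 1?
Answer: -865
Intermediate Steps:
y = 1 (y = 1/1 = 1)
V(K) = 5 (V(K) = 4 + 1 = 5)
J(H) = 4 - 5*H (J(H) = H*(-5) + 4 = -5*H + 4 = 4 - 5*H)
-88 + J(V(y))*37 = -88 + (4 - 5*5)*37 = -88 + (4 - 25)*37 = -88 - 21*37 = -88 - 777 = -865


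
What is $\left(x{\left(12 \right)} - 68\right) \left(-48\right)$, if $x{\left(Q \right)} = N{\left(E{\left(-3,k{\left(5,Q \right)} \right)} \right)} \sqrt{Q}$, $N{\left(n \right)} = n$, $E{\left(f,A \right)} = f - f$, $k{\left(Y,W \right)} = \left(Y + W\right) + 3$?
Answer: $3264$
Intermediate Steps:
$k{\left(Y,W \right)} = 3 + W + Y$ ($k{\left(Y,W \right)} = \left(W + Y\right) + 3 = 3 + W + Y$)
$E{\left(f,A \right)} = 0$
$x{\left(Q \right)} = 0$ ($x{\left(Q \right)} = 0 \sqrt{Q} = 0$)
$\left(x{\left(12 \right)} - 68\right) \left(-48\right) = \left(0 - 68\right) \left(-48\right) = \left(-68\right) \left(-48\right) = 3264$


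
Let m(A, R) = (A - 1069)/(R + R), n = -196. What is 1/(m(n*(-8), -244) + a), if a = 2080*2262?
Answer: 488/2296019981 ≈ 2.1254e-7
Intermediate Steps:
a = 4704960
m(A, R) = (-1069 + A)/(2*R) (m(A, R) = (-1069 + A)/((2*R)) = (-1069 + A)*(1/(2*R)) = (-1069 + A)/(2*R))
1/(m(n*(-8), -244) + a) = 1/((1/2)*(-1069 - 196*(-8))/(-244) + 4704960) = 1/((1/2)*(-1/244)*(-1069 + 1568) + 4704960) = 1/((1/2)*(-1/244)*499 + 4704960) = 1/(-499/488 + 4704960) = 1/(2296019981/488) = 488/2296019981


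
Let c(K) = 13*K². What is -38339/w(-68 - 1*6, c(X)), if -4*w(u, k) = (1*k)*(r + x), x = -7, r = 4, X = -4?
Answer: -38339/156 ≈ -245.76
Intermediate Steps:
w(u, k) = 3*k/4 (w(u, k) = -1*k*(4 - 7)/4 = -k*(-3)/4 = -(-3)*k/4 = 3*k/4)
-38339/w(-68 - 1*6, c(X)) = -38339/(3*(13*(-4)²)/4) = -38339/(3*(13*16)/4) = -38339/((¾)*208) = -38339/156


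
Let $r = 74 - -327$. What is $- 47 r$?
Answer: $-18847$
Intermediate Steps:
$r = 401$ ($r = 74 + 327 = 401$)
$- 47 r = - 47 \cdot 401 = \left(-1\right) 18847 = -18847$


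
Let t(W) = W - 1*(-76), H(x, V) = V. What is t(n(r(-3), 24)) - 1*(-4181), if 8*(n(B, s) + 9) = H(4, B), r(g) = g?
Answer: 33981/8 ≈ 4247.6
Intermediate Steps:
n(B, s) = -9 + B/8
t(W) = 76 + W (t(W) = W + 76 = 76 + W)
t(n(r(-3), 24)) - 1*(-4181) = (76 + (-9 + (⅛)*(-3))) - 1*(-4181) = (76 + (-9 - 3/8)) + 4181 = (76 - 75/8) + 4181 = 533/8 + 4181 = 33981/8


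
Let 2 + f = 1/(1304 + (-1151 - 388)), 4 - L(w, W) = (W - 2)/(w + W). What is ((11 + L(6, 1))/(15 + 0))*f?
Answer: -16642/8225 ≈ -2.0233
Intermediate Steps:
L(w, W) = 4 - (-2 + W)/(W + w) (L(w, W) = 4 - (W - 2)/(w + W) = 4 - (-2 + W)/(W + w))
f = -471/235 (f = -2 + 1/(1304 + (-1151 - 388)) = -2 + 1/(1304 - 1539) = -2 + 1/(-235) = -2 - 1/235 = -471/235 ≈ -2.0043)
((11 + L(6, 1))/(15 + 0))*f = ((11 + (2 + 3*1 + 4*6)/(1 + 6))/(15 + 0))*(-471/235) = ((11 + (2 + 3 + 24)/7)/15)*(-471/235) = ((11 + (⅐)*29)*(1/15))*(-471/235) = ((11 + 29/7)*(1/15))*(-471/235) = ((106/7)*(1/15))*(-471/235) = (106/105)*(-471/235) = -16642/8225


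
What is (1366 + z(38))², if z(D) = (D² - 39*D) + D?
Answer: 1865956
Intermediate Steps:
z(D) = D² - 38*D
(1366 + z(38))² = (1366 + 38*(-38 + 38))² = (1366 + 38*0)² = (1366 + 0)² = 1366² = 1865956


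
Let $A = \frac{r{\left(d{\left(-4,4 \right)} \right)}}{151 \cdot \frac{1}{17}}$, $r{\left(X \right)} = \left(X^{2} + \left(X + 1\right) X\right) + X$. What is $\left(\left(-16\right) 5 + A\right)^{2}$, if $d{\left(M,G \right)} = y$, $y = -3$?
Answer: $\frac{141039376}{22801} \approx 6185.7$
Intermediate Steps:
$d{\left(M,G \right)} = -3$
$r{\left(X \right)} = X + X^{2} + X \left(1 + X\right)$ ($r{\left(X \right)} = \left(X^{2} + \left(1 + X\right) X\right) + X = \left(X^{2} + X \left(1 + X\right)\right) + X = X + X^{2} + X \left(1 + X\right)$)
$A = \frac{204}{151}$ ($A = \frac{2 \left(-3\right) \left(1 - 3\right)}{151 \cdot \frac{1}{17}} = \frac{2 \left(-3\right) \left(-2\right)}{151 \cdot \frac{1}{17}} = \frac{12}{\frac{151}{17}} = 12 \cdot \frac{17}{151} = \frac{204}{151} \approx 1.351$)
$\left(\left(-16\right) 5 + A\right)^{2} = \left(\left(-16\right) 5 + \frac{204}{151}\right)^{2} = \left(-80 + \frac{204}{151}\right)^{2} = \left(- \frac{11876}{151}\right)^{2} = \frac{141039376}{22801}$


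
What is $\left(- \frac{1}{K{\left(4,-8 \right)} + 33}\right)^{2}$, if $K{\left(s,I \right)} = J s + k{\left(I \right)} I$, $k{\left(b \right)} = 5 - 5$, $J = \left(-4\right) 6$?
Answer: $\frac{1}{3969} \approx 0.00025195$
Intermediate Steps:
$J = -24$
$k{\left(b \right)} = 0$ ($k{\left(b \right)} = 5 - 5 = 0$)
$K{\left(s,I \right)} = - 24 s$ ($K{\left(s,I \right)} = - 24 s + 0 I = - 24 s + 0 = - 24 s$)
$\left(- \frac{1}{K{\left(4,-8 \right)} + 33}\right)^{2} = \left(- \frac{1}{\left(-24\right) 4 + 33}\right)^{2} = \left(- \frac{1}{-96 + 33}\right)^{2} = \left(- \frac{1}{-63}\right)^{2} = \left(\left(-1\right) \left(- \frac{1}{63}\right)\right)^{2} = \left(\frac{1}{63}\right)^{2} = \frac{1}{3969}$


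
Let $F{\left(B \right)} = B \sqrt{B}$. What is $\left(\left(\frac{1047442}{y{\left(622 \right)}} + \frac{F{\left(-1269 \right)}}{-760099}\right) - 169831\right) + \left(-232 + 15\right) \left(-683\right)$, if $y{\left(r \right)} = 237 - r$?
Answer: $- \frac{851922}{35} + \frac{3807 i \sqrt{141}}{760099} \approx -24341.0 + 0.059473 i$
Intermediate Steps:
$F{\left(B \right)} = B^{\frac{3}{2}}$
$\left(\left(\frac{1047442}{y{\left(622 \right)}} + \frac{F{\left(-1269 \right)}}{-760099}\right) - 169831\right) + \left(-232 + 15\right) \left(-683\right) = \left(\left(\frac{1047442}{237 - 622} + \frac{\left(-1269\right)^{\frac{3}{2}}}{-760099}\right) - 169831\right) + \left(-232 + 15\right) \left(-683\right) = \left(\left(\frac{1047442}{237 - 622} + - 3807 i \sqrt{141} \left(- \frac{1}{760099}\right)\right) - 169831\right) - -148211 = \left(\left(\frac{1047442}{-385} + \frac{3807 i \sqrt{141}}{760099}\right) - 169831\right) + 148211 = \left(\left(1047442 \left(- \frac{1}{385}\right) + \frac{3807 i \sqrt{141}}{760099}\right) - 169831\right) + 148211 = \left(\left(- \frac{95222}{35} + \frac{3807 i \sqrt{141}}{760099}\right) - 169831\right) + 148211 = \left(- \frac{6039307}{35} + \frac{3807 i \sqrt{141}}{760099}\right) + 148211 = - \frac{851922}{35} + \frac{3807 i \sqrt{141}}{760099}$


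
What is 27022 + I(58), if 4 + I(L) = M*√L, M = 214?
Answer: 27018 + 214*√58 ≈ 28648.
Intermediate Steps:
I(L) = -4 + 214*√L
27022 + I(58) = 27022 + (-4 + 214*√58) = 27018 + 214*√58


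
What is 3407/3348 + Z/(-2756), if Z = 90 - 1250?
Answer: 3318343/2306772 ≈ 1.4385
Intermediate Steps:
Z = -1160
3407/3348 + Z/(-2756) = 3407/3348 - 1160/(-2756) = 3407*(1/3348) - 1160*(-1/2756) = 3407/3348 + 290/689 = 3318343/2306772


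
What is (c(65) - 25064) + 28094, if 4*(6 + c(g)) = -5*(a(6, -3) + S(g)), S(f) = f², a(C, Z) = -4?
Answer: -9009/4 ≈ -2252.3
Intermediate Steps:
c(g) = -1 - 5*g²/4 (c(g) = -6 + (-5*(-4 + g²))/4 = -6 + (20 - 5*g²)/4 = -6 + (5 - 5*g²/4) = -1 - 5*g²/4)
(c(65) - 25064) + 28094 = ((-1 - 5/4*65²) - 25064) + 28094 = ((-1 - 5/4*4225) - 25064) + 28094 = ((-1 - 21125/4) - 25064) + 28094 = (-21129/4 - 25064) + 28094 = -121385/4 + 28094 = -9009/4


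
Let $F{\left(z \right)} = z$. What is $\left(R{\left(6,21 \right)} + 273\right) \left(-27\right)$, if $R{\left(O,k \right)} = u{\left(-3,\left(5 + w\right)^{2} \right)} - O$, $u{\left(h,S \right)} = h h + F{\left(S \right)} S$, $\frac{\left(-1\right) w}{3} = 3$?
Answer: $-14364$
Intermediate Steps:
$w = -9$ ($w = \left(-3\right) 3 = -9$)
$u{\left(h,S \right)} = S^{2} + h^{2}$ ($u{\left(h,S \right)} = h h + S S = h^{2} + S^{2} = S^{2} + h^{2}$)
$R{\left(O,k \right)} = 265 - O$ ($R{\left(O,k \right)} = \left(\left(\left(5 - 9\right)^{2}\right)^{2} + \left(-3\right)^{2}\right) - O = \left(\left(\left(-4\right)^{2}\right)^{2} + 9\right) - O = \left(16^{2} + 9\right) - O = \left(256 + 9\right) - O = 265 - O$)
$\left(R{\left(6,21 \right)} + 273\right) \left(-27\right) = \left(\left(265 - 6\right) + 273\right) \left(-27\right) = \left(259 + 273\right) \left(-27\right) = 532 \left(-27\right) = -14364$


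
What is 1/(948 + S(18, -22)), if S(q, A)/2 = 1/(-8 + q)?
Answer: 5/4741 ≈ 0.0010546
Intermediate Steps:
S(q, A) = 2/(-8 + q)
1/(948 + S(18, -22)) = 1/(948 + 2/(-8 + 18)) = 1/(948 + 2/10) = 1/(948 + 2*(⅒)) = 1/(948 + ⅕) = 1/(4741/5) = 5/4741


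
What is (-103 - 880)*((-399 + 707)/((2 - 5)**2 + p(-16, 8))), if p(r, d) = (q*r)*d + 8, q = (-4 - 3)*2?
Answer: -302764/1809 ≈ -167.37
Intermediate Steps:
q = -14 (q = -7*2 = -14)
p(r, d) = 8 - 14*d*r (p(r, d) = (-14*r)*d + 8 = -14*d*r + 8 = 8 - 14*d*r)
(-103 - 880)*((-399 + 707)/((2 - 5)**2 + p(-16, 8))) = (-103 - 880)*((-399 + 707)/((2 - 5)**2 + (8 - 14*8*(-16)))) = -302764/((-3)**2 + (8 + 1792)) = -302764/(9 + 1800) = -302764/1809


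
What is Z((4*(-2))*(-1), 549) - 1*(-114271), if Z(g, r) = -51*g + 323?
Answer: 114186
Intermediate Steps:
Z(g, r) = 323 - 51*g
Z((4*(-2))*(-1), 549) - 1*(-114271) = (323 - 51*4*(-2)*(-1)) - 1*(-114271) = (323 - (-408)*(-1)) + 114271 = (323 - 51*8) + 114271 = (323 - 408) + 114271 = -85 + 114271 = 114186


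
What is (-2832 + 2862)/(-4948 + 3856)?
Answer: -5/182 ≈ -0.027473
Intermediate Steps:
(-2832 + 2862)/(-4948 + 3856) = 30/(-1092) = 30*(-1/1092) = -5/182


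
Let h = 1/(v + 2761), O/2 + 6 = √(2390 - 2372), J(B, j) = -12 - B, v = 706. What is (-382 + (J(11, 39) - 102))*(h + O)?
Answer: 21092721/3467 - 3042*√2 ≈ 1781.8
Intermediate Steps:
O = -12 + 6*√2 (O = -12 + 2*√(2390 - 2372) = -12 + 2*√18 = -12 + 2*(3*√2) = -12 + 6*√2 ≈ -3.5147)
h = 1/3467 (h = 1/(706 + 2761) = 1/3467 ≈ 0.00028843)
(-382 + (J(11, 39) - 102))*(h + O) = (-382 + ((-12 - 1*11) - 102))*(1/3467 + (-12 + 6*√2)) = (-382 + ((-12 - 11) - 102))*(-41603/3467 + 6*√2) = (-382 + (-23 - 102))*(-41603/3467 + 6*√2) = (-382 - 125)*(-41603/3467 + 6*√2) = -507*(-41603/3467 + 6*√2) = 21092721/3467 - 3042*√2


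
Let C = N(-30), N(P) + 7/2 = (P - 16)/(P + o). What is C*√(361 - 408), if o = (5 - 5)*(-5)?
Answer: -59*I*√47/30 ≈ -13.483*I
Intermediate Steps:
o = 0 (o = 0*(-5) = 0)
N(P) = -7/2 + (-16 + P)/P (N(P) = -7/2 + (P - 16)/(P + 0) = -7/2 + (-16 + P)/P)
C = -59/30 (C = -5/2 - 16/(-30) = -5/2 - 16*(-1/30) = -5/2 + 8/15 = -59/30 ≈ -1.9667)
C*√(361 - 408) = -59*√(361 - 408)/30 = -59*I*√47/30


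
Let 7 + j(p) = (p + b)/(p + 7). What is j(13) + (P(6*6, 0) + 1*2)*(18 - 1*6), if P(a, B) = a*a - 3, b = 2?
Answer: 62135/4 ≈ 15534.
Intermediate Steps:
j(p) = -7 + (2 + p)/(7 + p) (j(p) = -7 + (p + 2)/(p + 7) = -7 + (2 + p)/(7 + p))
P(a, B) = -3 + a² (P(a, B) = a² - 3 = -3 + a²)
j(13) + (P(6*6, 0) + 1*2)*(18 - 1*6) = (-47 - 6*13)/(7 + 13) + ((-3 + (6*6)²) + 1*2)*(18 - 1*6) = (-47 - 78)/20 + ((-3 + 36²) + 2)*(18 - 6) = (1/20)*(-125) + ((-3 + 1296) + 2)*12 = -25/4 + (1293 + 2)*12 = -25/4 + 1295*12 = -25/4 + 15540 = 62135/4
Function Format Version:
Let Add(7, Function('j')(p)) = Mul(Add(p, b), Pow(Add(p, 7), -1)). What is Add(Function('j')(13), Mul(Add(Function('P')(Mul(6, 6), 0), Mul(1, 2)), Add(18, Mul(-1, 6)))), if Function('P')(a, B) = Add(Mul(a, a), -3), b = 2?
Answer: Rational(62135, 4) ≈ 15534.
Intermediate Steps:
Function('j')(p) = Add(-7, Mul(Pow(Add(7, p), -1), Add(2, p))) (Function('j')(p) = Add(-7, Mul(Add(p, 2), Pow(Add(p, 7), -1))) = Add(-7, Mul(Add(2, p), Pow(Add(7, p), -1))) = Add(-7, Mul(Pow(Add(7, p), -1), Add(2, p))))
Function('P')(a, B) = Add(-3, Pow(a, 2)) (Function('P')(a, B) = Add(Pow(a, 2), -3) = Add(-3, Pow(a, 2)))
Add(Function('j')(13), Mul(Add(Function('P')(Mul(6, 6), 0), Mul(1, 2)), Add(18, Mul(-1, 6)))) = Add(Mul(Pow(Add(7, 13), -1), Add(-47, Mul(-6, 13))), Mul(Add(Add(-3, Pow(Mul(6, 6), 2)), Mul(1, 2)), Add(18, Mul(-1, 6)))) = Add(Mul(Pow(20, -1), Add(-47, -78)), Mul(Add(Add(-3, Pow(36, 2)), 2), Add(18, -6))) = Add(Mul(Rational(1, 20), -125), Mul(Add(Add(-3, 1296), 2), 12)) = Add(Rational(-25, 4), Mul(Add(1293, 2), 12)) = Add(Rational(-25, 4), Mul(1295, 12)) = Add(Rational(-25, 4), 15540) = Rational(62135, 4)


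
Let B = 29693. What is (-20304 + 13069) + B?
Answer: 22458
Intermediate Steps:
(-20304 + 13069) + B = (-20304 + 13069) + 29693 = -7235 + 29693 = 22458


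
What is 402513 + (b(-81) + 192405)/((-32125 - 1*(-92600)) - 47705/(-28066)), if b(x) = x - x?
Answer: 45547095672263/113155937 ≈ 4.0252e+5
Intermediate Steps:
b(x) = 0
402513 + (b(-81) + 192405)/((-32125 - 1*(-92600)) - 47705/(-28066)) = 402513 + (0 + 192405)/((-32125 - 1*(-92600)) - 47705/(-28066)) = 402513 + 192405/((-32125 + 92600) - 47705*(-1/28066)) = 402513 + 192405/(60475 + 47705/28066) = 402513 + 192405/(1697339055/28066) = 402513 + 192405*(28066/1697339055) = 402513 + 360002582/113155937 = 45547095672263/113155937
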